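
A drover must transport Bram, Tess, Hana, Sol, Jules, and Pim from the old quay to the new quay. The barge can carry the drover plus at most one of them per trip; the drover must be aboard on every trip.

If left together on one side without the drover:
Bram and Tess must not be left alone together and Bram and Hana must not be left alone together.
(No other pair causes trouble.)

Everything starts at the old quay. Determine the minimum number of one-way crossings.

13

Counting alone: the drover can take at most 1 across per trip to the new quay, so moving all 6 needs at least 6 loaded trips out, with a return between consecutive ones — at least 11 crossings.
The safety rule pushes this higher. Following every safe sequence of crossings, the most of the 6 that can be at the new quay as the barge arrives there on crossing 11 is 5 — never all 6.
So no plan with fewer than 13 crossings exists, and this one achieves 13:
1. Drover goes to the new quay with Bram.  [the old quay: Hana, Jules, Pim, Sol, Tess | the new quay: Bram]
2. Drover goes back to the old quay alone.  [the old quay: Hana, Jules, Pim, Sol, Tess | the new quay: Bram]
3. Drover goes to the new quay with Tess.  [the old quay: Hana, Jules, Pim, Sol | the new quay: Bram, Tess]
4. Drover goes back to the old quay with Bram.  [the old quay: Bram, Hana, Jules, Pim, Sol | the new quay: Tess]
5. Drover goes to the new quay with Hana.  [the old quay: Bram, Jules, Pim, Sol | the new quay: Hana, Tess]
6. Drover goes back to the old quay alone.  [the old quay: Bram, Jules, Pim, Sol | the new quay: Hana, Tess]
7. Drover goes to the new quay with Sol.  [the old quay: Bram, Jules, Pim | the new quay: Hana, Sol, Tess]
8. Drover goes back to the old quay alone.  [the old quay: Bram, Jules, Pim | the new quay: Hana, Sol, Tess]
9. Drover goes to the new quay with Jules.  [the old quay: Bram, Pim | the new quay: Hana, Jules, Sol, Tess]
10. Drover goes back to the old quay alone.  [the old quay: Bram, Pim | the new quay: Hana, Jules, Sol, Tess]
11. Drover goes to the new quay with Pim.  [the old quay: Bram | the new quay: Hana, Jules, Pim, Sol, Tess]
12. Drover goes back to the old quay alone.  [the old quay: Bram | the new quay: Hana, Jules, Pim, Sol, Tess]
13. Drover goes to the new quay with Bram.  [the old quay: — | the new quay: Bram, Hana, Jules, Pim, Sol, Tess]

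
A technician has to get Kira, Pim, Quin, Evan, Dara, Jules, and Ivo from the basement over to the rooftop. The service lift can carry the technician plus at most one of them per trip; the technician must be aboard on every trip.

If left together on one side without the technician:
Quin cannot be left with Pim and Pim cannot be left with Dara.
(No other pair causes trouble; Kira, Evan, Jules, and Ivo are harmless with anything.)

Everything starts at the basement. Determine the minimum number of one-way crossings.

Counting alone: the technician can take at most 1 across per trip to the rooftop, so moving all 7 needs at least 7 loaded trips out, with a return between consecutive ones — at least 13 crossings.
The safety rule pushes this higher. Following every safe sequence of crossings, the most of the 7 that can be at the rooftop as the service lift arrives there on crossing 13 is 6 — never all 7.
So no plan with fewer than 15 crossings exists, and this one achieves 15:
1. Technician goes to the rooftop with Pim.  [the basement: Dara, Evan, Ivo, Jules, Kira, Quin | the rooftop: Pim]
2. Technician goes back to the basement alone.  [the basement: Dara, Evan, Ivo, Jules, Kira, Quin | the rooftop: Pim]
3. Technician goes to the rooftop with Kira.  [the basement: Dara, Evan, Ivo, Jules, Quin | the rooftop: Kira, Pim]
4. Technician goes back to the basement alone.  [the basement: Dara, Evan, Ivo, Jules, Quin | the rooftop: Kira, Pim]
5. Technician goes to the rooftop with Quin.  [the basement: Dara, Evan, Ivo, Jules | the rooftop: Kira, Pim, Quin]
6. Technician goes back to the basement with Pim.  [the basement: Dara, Evan, Ivo, Jules, Pim | the rooftop: Kira, Quin]
7. Technician goes to the rooftop with Dara.  [the basement: Evan, Ivo, Jules, Pim | the rooftop: Dara, Kira, Quin]
8. Technician goes back to the basement alone.  [the basement: Evan, Ivo, Jules, Pim | the rooftop: Dara, Kira, Quin]
9. Technician goes to the rooftop with Evan.  [the basement: Ivo, Jules, Pim | the rooftop: Dara, Evan, Kira, Quin]
10. Technician goes back to the basement alone.  [the basement: Ivo, Jules, Pim | the rooftop: Dara, Evan, Kira, Quin]
11. Technician goes to the rooftop with Jules.  [the basement: Ivo, Pim | the rooftop: Dara, Evan, Jules, Kira, Quin]
12. Technician goes back to the basement alone.  [the basement: Ivo, Pim | the rooftop: Dara, Evan, Jules, Kira, Quin]
13. Technician goes to the rooftop with Ivo.  [the basement: Pim | the rooftop: Dara, Evan, Ivo, Jules, Kira, Quin]
14. Technician goes back to the basement alone.  [the basement: Pim | the rooftop: Dara, Evan, Ivo, Jules, Kira, Quin]
15. Technician goes to the rooftop with Pim.  [the basement: — | the rooftop: Dara, Evan, Ivo, Jules, Kira, Pim, Quin]

15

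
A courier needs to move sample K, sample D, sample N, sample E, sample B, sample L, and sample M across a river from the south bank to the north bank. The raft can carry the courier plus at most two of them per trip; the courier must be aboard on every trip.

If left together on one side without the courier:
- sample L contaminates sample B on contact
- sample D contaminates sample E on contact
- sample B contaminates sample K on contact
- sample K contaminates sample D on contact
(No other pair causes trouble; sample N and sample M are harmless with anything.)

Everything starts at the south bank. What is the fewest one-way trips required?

9

Counting alone: the courier can take at most 2 across per trip to the north bank, so moving all 7 needs at least 4 loaded trips out, with a return between consecutive ones — at least 7 crossings.
The safety rule pushes this higher. Following every safe sequence of crossings, the most of the 7 that can be at the north bank as the raft arrives there on crossing 7 is 6 — never all 7.
So no plan with fewer than 9 crossings exists, and this one achieves 9:
1. Courier goes to the north bank with sample B and sample D.
2. Courier goes back to the south bank alone.
3. Courier goes to the north bank with sample K.
4. Courier goes back to the south bank with sample B and sample D.
5. Courier goes to the north bank with sample E and sample L.
6. Courier goes back to the south bank alone.
7. Courier goes to the north bank with sample M and sample N.
8. Courier goes back to the south bank alone.
9. Courier goes to the north bank with sample B and sample D.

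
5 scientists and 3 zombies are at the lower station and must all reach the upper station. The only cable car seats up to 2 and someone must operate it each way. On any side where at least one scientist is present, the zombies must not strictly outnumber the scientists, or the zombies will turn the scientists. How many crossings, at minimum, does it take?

13

Counting alone: each trip to the upper station takes at most 2 across and each return brings at least 1 back, so after t trips out (and t−1 returns) at most 2t − (t−1) of the 8 are across; that first reaches 8 at t = 7, so at least 13 crossings are needed.
The plan below uses exactly 13 crossings, so it is optimal:
1. 2 zombies → the upper station.  (the lower station: 5S 1Z; the upper station: 0S 2Z)
2. 1 zombie ← the lower station.  (the lower station: 5S 2Z; the upper station: 0S 1Z)
3. 2 zombies → the upper station.  (the lower station: 5S 0Z; the upper station: 0S 3Z)
4. 1 zombie ← the lower station.  (the lower station: 5S 1Z; the upper station: 0S 2Z)
5. 2 scientists → the upper station.  (the lower station: 3S 1Z; the upper station: 2S 2Z)
6. 1 zombie ← the lower station.  (the lower station: 3S 2Z; the upper station: 2S 1Z)
7. 1 scientist and 1 zombie → the upper station.  (the lower station: 2S 1Z; the upper station: 3S 2Z)
8. 1 zombie ← the lower station.  (the lower station: 2S 2Z; the upper station: 3S 1Z)
9. 2 zombies → the upper station.  (the lower station: 2S 0Z; the upper station: 3S 3Z)
10. 1 zombie ← the lower station.  (the lower station: 2S 1Z; the upper station: 3S 2Z)
11. 1 scientist and 1 zombie → the upper station.  (the lower station: 1S 0Z; the upper station: 4S 3Z)
12. 1 zombie ← the lower station.  (the lower station: 1S 1Z; the upper station: 4S 2Z)
13. 1 scientist and 1 zombie → the upper station.  (the lower station: 0S 0Z; the upper station: 5S 3Z)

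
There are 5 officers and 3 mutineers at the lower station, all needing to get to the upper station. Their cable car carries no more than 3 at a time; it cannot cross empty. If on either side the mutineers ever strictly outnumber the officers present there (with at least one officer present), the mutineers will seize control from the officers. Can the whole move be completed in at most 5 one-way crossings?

No

Counting alone: each trip to the upper station takes at most 3 across and each return brings at least 1 back, so after t trips out (and t−1 returns) at most 3t − (t−1) of the 8 are across; that first reaches 8 at t = 4, so at least 7 crossings are needed.
Since 5 < 7, 5 crossings cannot be enough. (The shortest complete plan in fact takes 7:)
1. 2 mutineers → the upper station.  (the lower station: 5O 1M; the upper station: 0O 2M)
2. 1 mutineer ← the lower station.  (the lower station: 5O 2M; the upper station: 0O 1M)
3. 2 officers and 1 mutineer → the upper station.  (the lower station: 3O 1M; the upper station: 2O 2M)
4. 1 mutineer ← the lower station.  (the lower station: 3O 2M; the upper station: 2O 1M)
5. 1 officer and 2 mutineers → the upper station.  (the lower station: 2O 0M; the upper station: 3O 3M)
6. 1 mutineer ← the lower station.  (the lower station: 2O 1M; the upper station: 3O 2M)
7. 2 officers and 1 mutineer → the upper station.  (the lower station: 0O 0M; the upper station: 5O 3M)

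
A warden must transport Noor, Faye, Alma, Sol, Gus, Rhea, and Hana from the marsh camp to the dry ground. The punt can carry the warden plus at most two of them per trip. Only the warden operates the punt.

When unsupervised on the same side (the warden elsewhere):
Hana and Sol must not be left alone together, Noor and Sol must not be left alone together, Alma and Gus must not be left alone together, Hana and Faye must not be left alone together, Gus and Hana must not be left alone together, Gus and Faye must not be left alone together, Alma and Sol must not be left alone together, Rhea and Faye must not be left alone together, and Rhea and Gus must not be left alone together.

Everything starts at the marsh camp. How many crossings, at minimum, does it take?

Whatever the first load, the items left behind include a forbidden pair without the warden. No opening move is safe, so no plan exists.

impossible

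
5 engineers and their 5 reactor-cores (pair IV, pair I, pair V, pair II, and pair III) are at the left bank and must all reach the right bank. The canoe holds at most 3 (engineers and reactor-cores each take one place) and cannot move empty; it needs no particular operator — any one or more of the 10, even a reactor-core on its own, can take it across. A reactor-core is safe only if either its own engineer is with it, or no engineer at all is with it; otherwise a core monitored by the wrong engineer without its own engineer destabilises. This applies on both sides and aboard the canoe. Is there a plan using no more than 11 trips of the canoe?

Yes

Yes — this plan uses 11 crossings (≤ 11):
1. engineer IV and reactor-core IV cross → the right bank.
2. engineer IV crosses ← the left bank.
3. reactor-core I, reactor-core II, and reactor-core V cross → the right bank.
4. reactor-core IV crosses ← the left bank.
5. engineer I, engineer II, and engineer V cross → the right bank.
6. engineer I and reactor-core I cross ← the left bank.
7. engineer I, engineer III, and engineer IV cross → the right bank.
8. reactor-core V crosses ← the left bank.
9. reactor-core I and reactor-core IV cross → the right bank.
10. reactor-core IV crosses ← the left bank.
11. reactor-core III, reactor-core IV, and reactor-core V cross → the right bank.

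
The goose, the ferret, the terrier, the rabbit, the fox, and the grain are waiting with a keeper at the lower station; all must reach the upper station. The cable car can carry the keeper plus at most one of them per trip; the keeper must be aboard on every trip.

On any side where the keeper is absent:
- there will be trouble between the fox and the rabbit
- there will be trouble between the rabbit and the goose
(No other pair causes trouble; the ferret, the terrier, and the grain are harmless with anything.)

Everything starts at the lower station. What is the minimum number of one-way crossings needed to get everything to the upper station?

13

Counting alone: the keeper can take at most 1 across per trip to the upper station, so moving all 6 needs at least 6 loaded trips out, with a return between consecutive ones — at least 11 crossings.
The safety rule pushes this higher. Following every safe sequence of crossings, the most of the 6 that can be at the upper station as the cable car arrives there on crossing 11 is 5 — never all 6.
So no plan with fewer than 13 crossings exists, and this one achieves 13:
1. Keeper goes to the upper station with the rabbit.  [the lower station: the ferret, the fox, the goose, the grain, the terrier | the upper station: the rabbit]
2. Keeper goes back to the lower station alone.  [the lower station: the ferret, the fox, the goose, the grain, the terrier | the upper station: the rabbit]
3. Keeper goes to the upper station with the goose.  [the lower station: the ferret, the fox, the grain, the terrier | the upper station: the goose, the rabbit]
4. Keeper goes back to the lower station with the rabbit.  [the lower station: the ferret, the fox, the grain, the rabbit, the terrier | the upper station: the goose]
5. Keeper goes to the upper station with the fox.  [the lower station: the ferret, the grain, the rabbit, the terrier | the upper station: the fox, the goose]
6. Keeper goes back to the lower station alone.  [the lower station: the ferret, the grain, the rabbit, the terrier | the upper station: the fox, the goose]
7. Keeper goes to the upper station with the ferret.  [the lower station: the grain, the rabbit, the terrier | the upper station: the ferret, the fox, the goose]
8. Keeper goes back to the lower station alone.  [the lower station: the grain, the rabbit, the terrier | the upper station: the ferret, the fox, the goose]
9. Keeper goes to the upper station with the terrier.  [the lower station: the grain, the rabbit | the upper station: the ferret, the fox, the goose, the terrier]
10. Keeper goes back to the lower station alone.  [the lower station: the grain, the rabbit | the upper station: the ferret, the fox, the goose, the terrier]
11. Keeper goes to the upper station with the grain.  [the lower station: the rabbit | the upper station: the ferret, the fox, the goose, the grain, the terrier]
12. Keeper goes back to the lower station alone.  [the lower station: the rabbit | the upper station: the ferret, the fox, the goose, the grain, the terrier]
13. Keeper goes to the upper station with the rabbit.  [the lower station: — | the upper station: the ferret, the fox, the goose, the grain, the rabbit, the terrier]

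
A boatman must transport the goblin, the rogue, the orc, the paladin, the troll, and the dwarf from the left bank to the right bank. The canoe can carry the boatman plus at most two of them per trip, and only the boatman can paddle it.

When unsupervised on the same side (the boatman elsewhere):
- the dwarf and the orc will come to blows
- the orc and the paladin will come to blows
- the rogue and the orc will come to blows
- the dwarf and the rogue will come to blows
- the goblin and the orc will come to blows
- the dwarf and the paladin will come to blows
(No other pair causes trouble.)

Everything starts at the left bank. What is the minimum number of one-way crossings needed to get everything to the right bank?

9

Counting alone: the boatman can take at most 2 across per trip to the right bank, so moving all 6 needs at least 3 loaded trips out, with a return between consecutive ones — at least 5 crossings.
The safety rule pushes this higher. Following every safe sequence of crossings, the most of the 6 that can be at the right bank as the canoe arrives there on crossings 5, 7 is 4, 5 respectively — never all 6.
So no plan with fewer than 9 crossings exists, and this one achieves 9:
1. Boatman goes to the right bank with the dwarf and the orc.  [the left bank: the goblin, the paladin, the rogue, the troll | the right bank: the dwarf, the orc]
2. Boatman goes back to the left bank with the orc.  [the left bank: the goblin, the orc, the paladin, the rogue, the troll | the right bank: the dwarf]
3. Boatman goes to the right bank with the goblin and the orc.  [the left bank: the paladin, the rogue, the troll | the right bank: the dwarf, the goblin, the orc]
4. Boatman goes back to the left bank with the orc.  [the left bank: the orc, the paladin, the rogue, the troll | the right bank: the dwarf, the goblin]
5. Boatman goes to the right bank with the paladin and the rogue.  [the left bank: the orc, the troll | the right bank: the dwarf, the goblin, the paladin, the rogue]
6. Boatman goes back to the left bank with the dwarf.  [the left bank: the dwarf, the orc, the troll | the right bank: the goblin, the paladin, the rogue]
7. Boatman goes to the right bank with the orc and the troll.  [the left bank: the dwarf | the right bank: the goblin, the orc, the paladin, the rogue, the troll]
8. Boatman goes back to the left bank with the orc.  [the left bank: the dwarf, the orc | the right bank: the goblin, the paladin, the rogue, the troll]
9. Boatman goes to the right bank with the dwarf and the orc.  [the left bank: — | the right bank: the dwarf, the goblin, the orc, the paladin, the rogue, the troll]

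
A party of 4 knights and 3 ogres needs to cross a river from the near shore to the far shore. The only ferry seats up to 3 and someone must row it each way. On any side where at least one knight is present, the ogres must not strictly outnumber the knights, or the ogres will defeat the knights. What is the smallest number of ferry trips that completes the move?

Counting alone: each trip to the far shore takes at most 3 across and each return brings at least 1 back, so after t trips out (and t−1 returns) at most 3t − (t−1) of the 7 are across; that first reaches 7 at t = 3, so at least 5 crossings are needed.
The plan below uses exactly 5 crossings, so it is optimal:
1. 3 ogres → the far shore.  (the near shore: 4K 0O; the far shore: 0K 3O)
2. 1 ogre ← the near shore.  (the near shore: 4K 1O; the far shore: 0K 2O)
3. 3 knights → the far shore.  (the near shore: 1K 1O; the far shore: 3K 2O)
4. 1 knight ← the near shore.  (the near shore: 2K 1O; the far shore: 2K 2O)
5. 2 knights and 1 ogre → the far shore.  (the near shore: 0K 0O; the far shore: 4K 3O)

5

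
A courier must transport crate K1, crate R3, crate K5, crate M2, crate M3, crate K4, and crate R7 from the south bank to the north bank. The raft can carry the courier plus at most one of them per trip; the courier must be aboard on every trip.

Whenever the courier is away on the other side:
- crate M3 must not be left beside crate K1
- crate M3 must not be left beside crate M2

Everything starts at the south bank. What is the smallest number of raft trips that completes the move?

Counting alone: the courier can take at most 1 across per trip to the north bank, so moving all 7 needs at least 7 loaded trips out, with a return between consecutive ones — at least 13 crossings.
The safety rule pushes this higher. Following every safe sequence of crossings, the most of the 7 that can be at the north bank as the raft arrives there on crossing 13 is 6 — never all 7.
So no plan with fewer than 15 crossings exists, and this one achieves 15:
1. Courier goes to the north bank with crate M3.  [the south bank: crate K1, crate K4, crate K5, crate M2, crate R3, crate R7 | the north bank: crate M3]
2. Courier goes back to the south bank alone.  [the south bank: crate K1, crate K4, crate K5, crate M2, crate R3, crate R7 | the north bank: crate M3]
3. Courier goes to the north bank with crate K1.  [the south bank: crate K4, crate K5, crate M2, crate R3, crate R7 | the north bank: crate K1, crate M3]
4. Courier goes back to the south bank with crate M3.  [the south bank: crate K4, crate K5, crate M2, crate M3, crate R3, crate R7 | the north bank: crate K1]
5. Courier goes to the north bank with crate M2.  [the south bank: crate K4, crate K5, crate M3, crate R3, crate R7 | the north bank: crate K1, crate M2]
6. Courier goes back to the south bank alone.  [the south bank: crate K4, crate K5, crate M3, crate R3, crate R7 | the north bank: crate K1, crate M2]
7. Courier goes to the north bank with crate R3.  [the south bank: crate K4, crate K5, crate M3, crate R7 | the north bank: crate K1, crate M2, crate R3]
8. Courier goes back to the south bank alone.  [the south bank: crate K4, crate K5, crate M3, crate R7 | the north bank: crate K1, crate M2, crate R3]
9. Courier goes to the north bank with crate K5.  [the south bank: crate K4, crate M3, crate R7 | the north bank: crate K1, crate K5, crate M2, crate R3]
10. Courier goes back to the south bank alone.  [the south bank: crate K4, crate M3, crate R7 | the north bank: crate K1, crate K5, crate M2, crate R3]
11. Courier goes to the north bank with crate K4.  [the south bank: crate M3, crate R7 | the north bank: crate K1, crate K4, crate K5, crate M2, crate R3]
12. Courier goes back to the south bank alone.  [the south bank: crate M3, crate R7 | the north bank: crate K1, crate K4, crate K5, crate M2, crate R3]
13. Courier goes to the north bank with crate R7.  [the south bank: crate M3 | the north bank: crate K1, crate K4, crate K5, crate M2, crate R3, crate R7]
14. Courier goes back to the south bank alone.  [the south bank: crate M3 | the north bank: crate K1, crate K4, crate K5, crate M2, crate R3, crate R7]
15. Courier goes to the north bank with crate M3.  [the south bank: — | the north bank: crate K1, crate K4, crate K5, crate M2, crate M3, crate R3, crate R7]

15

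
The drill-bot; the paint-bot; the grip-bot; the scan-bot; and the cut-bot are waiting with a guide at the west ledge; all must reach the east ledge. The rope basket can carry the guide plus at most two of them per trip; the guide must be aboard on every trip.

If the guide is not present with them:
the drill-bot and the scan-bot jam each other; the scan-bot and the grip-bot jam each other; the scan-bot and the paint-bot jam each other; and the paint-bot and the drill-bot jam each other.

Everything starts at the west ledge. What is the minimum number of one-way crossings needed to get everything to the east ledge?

Counting alone: the guide can take at most 2 across per trip to the east ledge, so moving all 5 needs at least 3 loaded trips out, with a return between consecutive ones — at least 5 crossings.
The safety rule pushes this higher. Following every safe sequence of crossings, the most of the 5 that can be at the east ledge as the rope basket arrives there on crossing 5 is 4 — never all 5.
So no plan with fewer than 7 crossings exists, and this one achieves 7:
1. Guide goes to the east ledge with the drill-bot and the scan-bot.  [the west ledge: the cut-bot, the grip-bot, the paint-bot | the east ledge: the drill-bot, the scan-bot]
2. Guide goes back to the west ledge with the drill-bot.  [the west ledge: the cut-bot, the drill-bot, the grip-bot, the paint-bot | the east ledge: the scan-bot]
3. Guide goes to the east ledge with the drill-bot and the grip-bot.  [the west ledge: the cut-bot, the paint-bot | the east ledge: the drill-bot, the grip-bot, the scan-bot]
4. Guide goes back to the west ledge with the scan-bot.  [the west ledge: the cut-bot, the paint-bot, the scan-bot | the east ledge: the drill-bot, the grip-bot]
5. Guide goes to the east ledge with the cut-bot and the paint-bot.  [the west ledge: the scan-bot | the east ledge: the cut-bot, the drill-bot, the grip-bot, the paint-bot]
6. Guide goes back to the west ledge with the drill-bot.  [the west ledge: the drill-bot, the scan-bot | the east ledge: the cut-bot, the grip-bot, the paint-bot]
7. Guide goes to the east ledge with the drill-bot and the scan-bot.  [the west ledge: — | the east ledge: the cut-bot, the drill-bot, the grip-bot, the paint-bot, the scan-bot]

7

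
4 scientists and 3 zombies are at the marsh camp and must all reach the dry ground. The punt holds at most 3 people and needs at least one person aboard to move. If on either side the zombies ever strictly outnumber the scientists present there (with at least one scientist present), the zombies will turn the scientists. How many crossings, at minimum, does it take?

Counting alone: each trip to the dry ground takes at most 3 across and each return brings at least 1 back, so after t trips out (and t−1 returns) at most 3t − (t−1) of the 7 are across; that first reaches 7 at t = 3, so at least 5 crossings are needed.
The plan below uses exactly 5 crossings, so it is optimal:
1. 3 zombies → the dry ground.  (the marsh camp: 4S 0Z; the dry ground: 0S 3Z)
2. 1 zombie ← the marsh camp.  (the marsh camp: 4S 1Z; the dry ground: 0S 2Z)
3. 3 scientists → the dry ground.  (the marsh camp: 1S 1Z; the dry ground: 3S 2Z)
4. 1 scientist ← the marsh camp.  (the marsh camp: 2S 1Z; the dry ground: 2S 2Z)
5. 2 scientists and 1 zombie → the dry ground.  (the marsh camp: 0S 0Z; the dry ground: 4S 3Z)

5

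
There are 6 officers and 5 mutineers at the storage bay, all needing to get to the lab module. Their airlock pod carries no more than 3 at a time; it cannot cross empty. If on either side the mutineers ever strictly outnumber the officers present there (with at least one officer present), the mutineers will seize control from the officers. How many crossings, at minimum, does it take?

Counting alone: each trip to the lab module takes at most 3 across and each return brings at least 1 back, so after t trips out (and t−1 returns) at most 3t − (t−1) of the 11 are across; that first reaches 11 at t = 5, so at least 9 crossings are needed.
The plan below uses exactly 9 crossings, so it is optimal:
1. 3 mutineers → the lab module.  (the storage bay: 6O 2M; the lab module: 0O 3M)
2. 1 mutineer ← the storage bay.  (the storage bay: 6O 3M; the lab module: 0O 2M)
3. 3 officers → the lab module.  (the storage bay: 3O 3M; the lab module: 3O 2M)
4. 1 officer ← the storage bay.  (the storage bay: 4O 3M; the lab module: 2O 2M)
5. 2 officers and 1 mutineer → the lab module.  (the storage bay: 2O 2M; the lab module: 4O 3M)
6. 1 officer ← the storage bay.  (the storage bay: 3O 2M; the lab module: 3O 3M)
7. 2 officers and 1 mutineer → the lab module.  (the storage bay: 1O 1M; the lab module: 5O 4M)
8. 1 officer ← the storage bay.  (the storage bay: 2O 1M; the lab module: 4O 4M)
9. 2 officers and 1 mutineer → the lab module.  (the storage bay: 0O 0M; the lab module: 6O 5M)

9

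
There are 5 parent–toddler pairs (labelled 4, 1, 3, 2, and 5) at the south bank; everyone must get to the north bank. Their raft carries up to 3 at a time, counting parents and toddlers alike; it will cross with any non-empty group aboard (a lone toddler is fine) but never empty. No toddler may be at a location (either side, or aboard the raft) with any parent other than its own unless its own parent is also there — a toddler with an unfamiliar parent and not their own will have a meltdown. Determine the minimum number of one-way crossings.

11

Counting alone: each trip to the north bank takes at most 3 across and each return brings at least 1 back, so after t trips out (and t−1 returns) at most 3t − (t−1) of the 10 are across; that first reaches 10 at t = 5, so at least 9 crossings are needed.
The safety rule pushes this higher. Following every safe sequence of crossings, the most of the 10 that can be at the north bank as the raft arrives there on crossing 9 is 9 — never all 10.
So no plan with fewer than 11 crossings exists, and this one achieves 11:
1. parent 4 and toddler 4 cross → the north bank.
2. parent 4 crosses ← the south bank.
3. toddler 1, toddler 2, and toddler 3 cross → the north bank.
4. toddler 4 crosses ← the south bank.
5. parent 1, parent 2, and parent 3 cross → the north bank.
6. parent 1 and toddler 1 cross ← the south bank.
7. parent 1, parent 4, and parent 5 cross → the north bank.
8. toddler 3 crosses ← the south bank.
9. toddler 1 and toddler 4 cross → the north bank.
10. toddler 4 crosses ← the south bank.
11. toddler 3, toddler 4, and toddler 5 cross → the north bank.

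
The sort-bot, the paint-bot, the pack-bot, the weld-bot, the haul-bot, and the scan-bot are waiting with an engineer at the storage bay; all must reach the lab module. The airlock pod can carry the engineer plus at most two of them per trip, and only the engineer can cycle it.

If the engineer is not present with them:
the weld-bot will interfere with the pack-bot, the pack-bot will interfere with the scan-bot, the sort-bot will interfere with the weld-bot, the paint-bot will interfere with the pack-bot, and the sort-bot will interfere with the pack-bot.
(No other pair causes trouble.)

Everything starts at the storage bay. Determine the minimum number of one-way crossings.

9

Counting alone: the engineer can take at most 2 across per trip to the lab module, so moving all 6 needs at least 3 loaded trips out, with a return between consecutive ones — at least 5 crossings.
The safety rule pushes this higher. Following every safe sequence of crossings, the most of the 6 that can be at the lab module as the airlock pod arrives there on crossings 5, 7 is 4, 5 respectively — never all 6.
So no plan with fewer than 9 crossings exists, and this one achieves 9:
1. Engineer goes to the lab module with the pack-bot and the sort-bot.  [the storage bay: the haul-bot, the paint-bot, the scan-bot, the weld-bot | the lab module: the pack-bot, the sort-bot]
2. Engineer goes back to the storage bay with the sort-bot.  [the storage bay: the haul-bot, the paint-bot, the scan-bot, the sort-bot, the weld-bot | the lab module: the pack-bot]
3. Engineer goes to the lab module with the paint-bot and the sort-bot.  [the storage bay: the haul-bot, the scan-bot, the weld-bot | the lab module: the pack-bot, the paint-bot, the sort-bot]
4. Engineer goes back to the storage bay with the pack-bot.  [the storage bay: the haul-bot, the pack-bot, the scan-bot, the weld-bot | the lab module: the paint-bot, the sort-bot]
5. Engineer goes to the lab module with the haul-bot and the pack-bot.  [the storage bay: the scan-bot, the weld-bot | the lab module: the haul-bot, the pack-bot, the paint-bot, the sort-bot]
6. Engineer goes back to the storage bay with the pack-bot.  [the storage bay: the pack-bot, the scan-bot, the weld-bot | the lab module: the haul-bot, the paint-bot, the sort-bot]
7. Engineer goes to the lab module with the pack-bot and the scan-bot.  [the storage bay: the weld-bot | the lab module: the haul-bot, the pack-bot, the paint-bot, the scan-bot, the sort-bot]
8. Engineer goes back to the storage bay with the pack-bot.  [the storage bay: the pack-bot, the weld-bot | the lab module: the haul-bot, the paint-bot, the scan-bot, the sort-bot]
9. Engineer goes to the lab module with the pack-bot and the weld-bot.  [the storage bay: — | the lab module: the haul-bot, the pack-bot, the paint-bot, the scan-bot, the sort-bot, the weld-bot]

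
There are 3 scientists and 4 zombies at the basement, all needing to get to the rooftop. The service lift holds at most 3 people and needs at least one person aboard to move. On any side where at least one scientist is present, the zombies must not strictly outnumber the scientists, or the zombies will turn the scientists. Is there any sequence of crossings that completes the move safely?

No

The zombies already outnumber the scientists at the basement before anyone moves, so the starting position itself is disallowed.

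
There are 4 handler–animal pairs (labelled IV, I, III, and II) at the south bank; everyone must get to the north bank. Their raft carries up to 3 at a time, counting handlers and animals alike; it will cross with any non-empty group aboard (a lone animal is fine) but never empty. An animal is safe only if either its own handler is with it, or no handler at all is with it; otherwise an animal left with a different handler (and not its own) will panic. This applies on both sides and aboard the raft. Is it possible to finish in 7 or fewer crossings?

Counting alone: each trip to the north bank takes at most 3 across and each return brings at least 1 back, so after t trips out (and t−1 returns) at most 3t − (t−1) of the 8 are across; that first reaches 8 at t = 4, so at least 7 crossings are needed.
The safety rule pushes this higher. Following every safe sequence of crossings, the most of the 8 that can be at the north bank as the raft arrives there on crossing 7 is 7 — never all 8.
So the move cannot be finished within 7 crossings. (The shortest complete plan takes 9:)
1. animal IV and handler IV cross → the north bank.
2. handler IV crosses ← the south bank.
3. animal I, handler I, and handler IV cross → the north bank.
4. animal IV and handler IV cross ← the south bank.
5. handler II, handler III, and handler IV cross → the north bank.
6. animal I crosses ← the south bank.
7. animal I and animal IV cross → the north bank.
8. animal IV crosses ← the south bank.
9. animal II, animal III, and animal IV cross → the north bank.

No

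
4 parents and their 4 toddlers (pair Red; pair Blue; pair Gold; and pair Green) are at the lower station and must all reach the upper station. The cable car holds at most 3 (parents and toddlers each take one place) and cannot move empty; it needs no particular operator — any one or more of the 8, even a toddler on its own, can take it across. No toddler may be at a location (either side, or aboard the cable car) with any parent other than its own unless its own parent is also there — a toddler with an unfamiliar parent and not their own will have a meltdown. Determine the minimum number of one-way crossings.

Counting alone: each trip to the upper station takes at most 3 across and each return brings at least 1 back, so after t trips out (and t−1 returns) at most 3t − (t−1) of the 8 are across; that first reaches 8 at t = 4, so at least 7 crossings are needed.
The safety rule pushes this higher. Following every safe sequence of crossings, the most of the 8 that can be at the upper station as the cable car arrives there on crossing 7 is 7 — never all 8.
So no plan with fewer than 9 crossings exists, and this one achieves 9:
1. parent Red and toddler Red cross → the upper station.
2. parent Red crosses ← the lower station.
3. parent Blue, parent Red, and toddler Blue cross → the upper station.
4. parent Red and toddler Red cross ← the lower station.
5. parent Gold, parent Green, and parent Red cross → the upper station.
6. toddler Blue crosses ← the lower station.
7. toddler Blue and toddler Red cross → the upper station.
8. toddler Red crosses ← the lower station.
9. toddler Gold, toddler Green, and toddler Red cross → the upper station.

9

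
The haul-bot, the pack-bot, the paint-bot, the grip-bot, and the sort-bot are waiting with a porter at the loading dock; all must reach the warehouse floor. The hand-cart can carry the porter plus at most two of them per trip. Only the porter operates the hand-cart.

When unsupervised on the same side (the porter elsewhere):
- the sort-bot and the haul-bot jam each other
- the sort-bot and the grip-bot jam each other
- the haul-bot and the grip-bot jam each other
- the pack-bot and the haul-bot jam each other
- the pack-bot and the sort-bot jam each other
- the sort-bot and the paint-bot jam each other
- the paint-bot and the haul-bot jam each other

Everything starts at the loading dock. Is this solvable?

No

Following every safe sequence of crossings from the start, the most of the 5 that can be at the warehouse floor as the hand-cart arrives there on crossings 1, 3 is 2, 3 respectively; the best ever achieved is 3 of 5.
From crossing 5 on, no configuration arises that was not already reachable earlier: only 10 distinct safe configurations (who is on which side, and where the hand-cart is) can ever be reached, none of them has everyone across, and every continuation just revisits them. So no valid plan exists.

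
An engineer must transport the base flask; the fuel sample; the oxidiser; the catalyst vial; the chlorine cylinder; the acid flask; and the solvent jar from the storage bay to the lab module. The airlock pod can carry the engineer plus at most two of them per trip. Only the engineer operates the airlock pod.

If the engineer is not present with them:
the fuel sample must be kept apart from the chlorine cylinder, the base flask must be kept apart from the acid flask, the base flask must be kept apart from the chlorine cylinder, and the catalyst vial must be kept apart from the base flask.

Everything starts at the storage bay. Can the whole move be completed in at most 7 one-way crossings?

Yes — this plan uses 7 crossings (≤ 7):
1. Engineer goes to the lab module with the base flask and the fuel sample.  [the storage bay: the acid flask, the catalyst vial, the chlorine cylinder, the oxidiser, the solvent jar | the lab module: the base flask, the fuel sample]
2. Engineer goes back to the storage bay alone.  [the storage bay: the acid flask, the catalyst vial, the chlorine cylinder, the oxidiser, the solvent jar | the lab module: the base flask, the fuel sample]
3. Engineer goes to the lab module with the oxidiser and the solvent jar.  [the storage bay: the acid flask, the catalyst vial, the chlorine cylinder | the lab module: the base flask, the fuel sample, the oxidiser, the solvent jar]
4. Engineer goes back to the storage bay alone.  [the storage bay: the acid flask, the catalyst vial, the chlorine cylinder | the lab module: the base flask, the fuel sample, the oxidiser, the solvent jar]
5. Engineer goes to the lab module with the acid flask and the catalyst vial.  [the storage bay: the chlorine cylinder | the lab module: the acid flask, the base flask, the catalyst vial, the fuel sample, the oxidiser, the solvent jar]
6. Engineer goes back to the storage bay with the base flask.  [the storage bay: the base flask, the chlorine cylinder | the lab module: the acid flask, the catalyst vial, the fuel sample, the oxidiser, the solvent jar]
7. Engineer goes to the lab module with the base flask and the chlorine cylinder.  [the storage bay: — | the lab module: the acid flask, the base flask, the catalyst vial, the chlorine cylinder, the fuel sample, the oxidiser, the solvent jar]

Yes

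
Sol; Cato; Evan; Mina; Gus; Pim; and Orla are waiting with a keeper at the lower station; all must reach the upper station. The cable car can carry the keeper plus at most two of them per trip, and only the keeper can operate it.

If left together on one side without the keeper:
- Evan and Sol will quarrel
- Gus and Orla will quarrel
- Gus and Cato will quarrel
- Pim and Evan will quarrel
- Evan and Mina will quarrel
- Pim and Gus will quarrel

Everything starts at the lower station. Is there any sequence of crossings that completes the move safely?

1. Keeper goes to the upper station with Evan and Gus.  [the lower station: Cato, Mina, Orla, Pim, Sol | the upper station: Evan, Gus]
2. Keeper goes back to the lower station alone.  [the lower station: Cato, Mina, Orla, Pim, Sol | the upper station: Evan, Gus]
3. Keeper goes to the upper station with Sol.  [the lower station: Cato, Mina, Orla, Pim | the upper station: Evan, Gus, Sol]
4. Keeper goes back to the lower station with Evan.  [the lower station: Cato, Evan, Mina, Orla, Pim | the upper station: Gus, Sol]
5. Keeper goes to the upper station with Mina and Pim.  [the lower station: Cato, Evan, Orla | the upper station: Gus, Mina, Pim, Sol]
6. Keeper goes back to the lower station with Gus.  [the lower station: Cato, Evan, Gus, Orla | the upper station: Mina, Pim, Sol]
7. Keeper goes to the upper station with Cato and Orla.  [the lower station: Evan, Gus | the upper station: Cato, Mina, Orla, Pim, Sol]
8. Keeper goes back to the lower station alone.  [the lower station: Evan, Gus | the upper station: Cato, Mina, Orla, Pim, Sol]
9. Keeper goes to the upper station with Evan and Gus.  [the lower station: — | the upper station: Cato, Evan, Gus, Mina, Orla, Pim, Sol]

Yes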